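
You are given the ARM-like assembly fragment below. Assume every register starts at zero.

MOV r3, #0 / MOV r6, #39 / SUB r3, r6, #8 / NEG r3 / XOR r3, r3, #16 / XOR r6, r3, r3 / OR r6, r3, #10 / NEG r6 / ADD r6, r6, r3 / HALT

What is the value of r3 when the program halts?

-15

after MOV r3, #0: r3=0
after MOV r6, #39: r6=39
after SUB r3, r6, #8: r3=39-8=31
after NEG r3: r3=-(31)=-31
after XOR r3, r3, #16: r3=(-31)^16=-15
after XOR r6, r3, r3: r6=(-15)^(-15)=0
after OR r6, r3, #10: r6=(-15)|10=-5
after NEG r6: r6=-(-5)=5
after ADD r6, r6, r3: r6=5+(-15)=-10
halt.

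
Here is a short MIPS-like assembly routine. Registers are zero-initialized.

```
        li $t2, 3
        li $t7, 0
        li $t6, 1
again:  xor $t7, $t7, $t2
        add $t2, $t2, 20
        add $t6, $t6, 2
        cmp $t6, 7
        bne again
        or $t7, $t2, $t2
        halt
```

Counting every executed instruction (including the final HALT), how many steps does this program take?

20

li $t2, 3 → $t2=3
li $t7, 0 → $t7=0
li $t6, 1 → $t6=1
xor $t7, $t7, $t2 → $t7=0^3=3
add $t2, $t2, 20 → $t2=3+20=23
add $t6, $t6, 2 → $t6=1+2=3
cmp $t6, 7  (cmp 3,7)
bne again: taken
xor $t7, $t7, $t2 → $t7=3^23=20
add $t2, $t2, 20 → $t2=23+20=43
add $t6, $t6, 2 → $t6=3+2=5
cmp $t6, 7  (cmp 5,7)
bne again: taken
xor $t7, $t7, $t2 → $t7=20^43=63
add $t2, $t2, 20 → $t2=43+20=63
add $t6, $t6, 2 → $t6=5+2=7
cmp $t6, 7  (cmp 7,7)
bne again: not taken
or $t7, $t2, $t2 → $t7=63|63=63
halt.
Total executed instructions: 20.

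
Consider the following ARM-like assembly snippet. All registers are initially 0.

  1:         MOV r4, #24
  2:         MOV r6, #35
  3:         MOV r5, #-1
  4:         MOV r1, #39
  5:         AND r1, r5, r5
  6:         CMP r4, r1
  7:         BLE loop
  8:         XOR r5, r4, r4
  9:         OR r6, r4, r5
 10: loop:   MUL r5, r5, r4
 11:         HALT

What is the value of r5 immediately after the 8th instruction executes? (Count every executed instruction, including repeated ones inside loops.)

after MOV r4, #24: r4=24
after MOV r6, #35: r6=35
after MOV r5, #-1: r5=-1
after MOV r1, #39: r1=39
after AND r1, r5, r5: r1=(-1)&(-1)=-1
CMP r4, r1  (cmp 24,-1)
BLE loop: not taken
after XOR r5, r4, r4: r5=24^24=0
After step 8: r5 = 0.

0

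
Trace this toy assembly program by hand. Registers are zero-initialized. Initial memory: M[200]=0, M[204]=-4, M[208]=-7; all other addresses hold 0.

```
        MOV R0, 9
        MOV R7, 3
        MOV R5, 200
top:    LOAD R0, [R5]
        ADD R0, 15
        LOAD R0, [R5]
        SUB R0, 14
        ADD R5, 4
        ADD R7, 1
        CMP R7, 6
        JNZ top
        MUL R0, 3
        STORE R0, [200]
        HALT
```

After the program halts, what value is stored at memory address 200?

-63

after MOV R0, 9: R0=9
after MOV R7, 3: R7=3
after MOV R5, 200: R5=200
after LOAD R0, [R5]: R0=M[200]=0
after ADD R0, 15: R0=0+15=15
after LOAD R0, [R5]: R0=M[200]=0
after SUB R0, 14: R0=0-14=-14
after ADD R5, 4: R5=200+4=204
after ADD R7, 1: R7=3+1=4
CMP R7, 6  (cmp 4,6)
JNZ top: taken
after LOAD R0, [R5]: R0=M[204]=-4
after ADD R0, 15: R0=(-4)+15=11
after LOAD R0, [R5]: R0=M[204]=-4
after SUB R0, 14: R0=(-4)-14=-18
after ADD R5, 4: R5=204+4=208
after ADD R7, 1: R7=4+1=5
CMP R7, 6  (cmp 5,6)
JNZ top: taken
after LOAD R0, [R5]: R0=M[208]=-7
after ADD R0, 15: R0=(-7)+15=8
after LOAD R0, [R5]: R0=M[208]=-7
after SUB R0, 14: R0=(-7)-14=-21
after ADD R5, 4: R5=208+4=212
after ADD R7, 1: R7=5+1=6
CMP R7, 6  (cmp 6,6)
JNZ top: not taken
after MUL R0, 3: R0=(-21)*3=-63
STORE R0, [200] → M[200]=-63
halt.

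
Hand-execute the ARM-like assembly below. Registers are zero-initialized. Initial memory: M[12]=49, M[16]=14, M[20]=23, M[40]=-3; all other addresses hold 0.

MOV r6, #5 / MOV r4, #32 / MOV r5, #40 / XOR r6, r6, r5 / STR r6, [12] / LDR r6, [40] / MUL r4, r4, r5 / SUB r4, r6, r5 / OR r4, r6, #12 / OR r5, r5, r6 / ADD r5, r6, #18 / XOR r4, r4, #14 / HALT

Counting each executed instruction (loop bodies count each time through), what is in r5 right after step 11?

r6=5
r4=32
r5=40
r6=5^40=45
STR r6, [12] → M[12]=45
r6=M[40]=-3
r4=32*40=1280
r4=(-3)-40=-43
r4=(-3)|12=-3
r5=40|(-3)=-3
r5=(-3)+18=15
After step 11: r5 = 15.

15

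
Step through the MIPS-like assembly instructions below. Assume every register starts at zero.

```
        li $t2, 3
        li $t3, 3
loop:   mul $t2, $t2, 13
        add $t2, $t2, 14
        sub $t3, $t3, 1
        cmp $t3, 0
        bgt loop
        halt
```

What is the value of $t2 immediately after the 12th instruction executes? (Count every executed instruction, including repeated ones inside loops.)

703

after li $t2, 3: $t2=3
after li $t3, 3: $t3=3
after mul $t2, $t2, 13: $t2=3*13=39
after add $t2, $t2, 14: $t2=39+14=53
after sub $t3, $t3, 1: $t3=3-1=2
cmp $t3, 0  (cmp 2,0)
bgt loop: taken
after mul $t2, $t2, 13: $t2=53*13=689
after add $t2, $t2, 14: $t2=689+14=703
after sub $t3, $t3, 1: $t3=2-1=1
cmp $t3, 0  (cmp 1,0)
bgt loop: taken
After step 12: $t2 = 703.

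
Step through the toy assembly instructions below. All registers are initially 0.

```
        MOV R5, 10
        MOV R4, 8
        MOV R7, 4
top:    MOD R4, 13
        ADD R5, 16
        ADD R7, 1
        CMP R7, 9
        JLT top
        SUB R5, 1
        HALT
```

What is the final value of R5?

MOV R5, 10 → R5=10
MOV R4, 8 → R4=8
MOV R7, 4 → R7=4
MOD R4, 13 → R4=8%13=8
ADD R5, 16 → R5=10+16=26
ADD R7, 1 → R7=4+1=5
CMP R7, 9  (cmp 5,9)
JLT top: taken
MOD R4, 13 → R4=8%13=8
ADD R5, 16 → R5=26+16=42
ADD R7, 1 → R7=5+1=6
CMP R7, 9  (cmp 6,9)
JLT top: taken
MOD R4, 13 → R4=8%13=8
ADD R5, 16 → R5=42+16=58
ADD R7, 1 → R7=6+1=7
CMP R7, 9  (cmp 7,9)
JLT top: taken
MOD R4, 13 → R4=8%13=8
ADD R5, 16 → R5=58+16=74
ADD R7, 1 → R7=7+1=8
CMP R7, 9  (cmp 8,9)
JLT top: taken
MOD R4, 13 → R4=8%13=8
ADD R5, 16 → R5=74+16=90
ADD R7, 1 → R7=8+1=9
CMP R7, 9  (cmp 9,9)
JLT top: not taken
SUB R5, 1 → R5=90-1=89
halt.

89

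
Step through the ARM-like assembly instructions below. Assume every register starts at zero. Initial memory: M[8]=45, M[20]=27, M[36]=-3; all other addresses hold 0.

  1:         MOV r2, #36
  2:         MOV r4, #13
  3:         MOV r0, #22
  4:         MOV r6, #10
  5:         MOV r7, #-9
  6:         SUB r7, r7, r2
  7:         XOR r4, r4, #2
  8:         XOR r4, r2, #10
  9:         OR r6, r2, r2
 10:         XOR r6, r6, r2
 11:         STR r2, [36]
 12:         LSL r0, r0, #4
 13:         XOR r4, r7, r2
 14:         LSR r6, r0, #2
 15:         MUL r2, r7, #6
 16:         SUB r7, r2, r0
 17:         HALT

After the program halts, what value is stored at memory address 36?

MOV r2, #36 → r2=36
MOV r4, #13 → r4=13
MOV r0, #22 → r0=22
MOV r6, #10 → r6=10
MOV r7, #-9 → r7=-9
SUB r7, r7, r2 → r7=(-9)-36=-45
XOR r4, r4, #2 → r4=13^2=15
XOR r4, r2, #10 → r4=36^10=46
OR r6, r2, r2 → r6=36|36=36
XOR r6, r6, r2 → r6=36^36=0
STR r2, [36] → M[36]=36
LSL r0, r0, #4 → r0=22<<4=352
XOR r4, r7, r2 → r4=(-45)^36=-9
LSR r6, r0, #2 → r6=352>>2=88
MUL r2, r7, #6 → r2=(-45)*6=-270
SUB r7, r2, r0 → r7=(-270)-352=-622
halt.

36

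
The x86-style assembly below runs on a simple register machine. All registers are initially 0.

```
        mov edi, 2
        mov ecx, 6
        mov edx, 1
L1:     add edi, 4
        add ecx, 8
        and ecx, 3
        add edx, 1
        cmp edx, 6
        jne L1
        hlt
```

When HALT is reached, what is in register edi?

22

mov edi, 2 → edi=2
mov ecx, 6 → ecx=6
mov edx, 1 → edx=1
add edi, 4 → edi=2+4=6
add ecx, 8 → ecx=6+8=14
and ecx, 3 → ecx=14&3=2
add edx, 1 → edx=1+1=2
cmp edx, 6  (cmp 2,6)
jne L1: taken
add edi, 4 → edi=6+4=10
add ecx, 8 → ecx=2+8=10
and ecx, 3 → ecx=10&3=2
add edx, 1 → edx=2+1=3
cmp edx, 6  (cmp 3,6)
jne L1: taken
add edi, 4 → edi=10+4=14
add ecx, 8 → ecx=2+8=10
and ecx, 3 → ecx=10&3=2
add edx, 1 → edx=3+1=4
cmp edx, 6  (cmp 4,6)
jne L1: taken
add edi, 4 → edi=14+4=18
add ecx, 8 → ecx=2+8=10
and ecx, 3 → ecx=10&3=2
add edx, 1 → edx=4+1=5
cmp edx, 6  (cmp 5,6)
jne L1: taken
add edi, 4 → edi=18+4=22
add ecx, 8 → ecx=2+8=10
and ecx, 3 → ecx=10&3=2
add edx, 1 → edx=5+1=6
cmp edx, 6  (cmp 6,6)
jne L1: not taken
halt.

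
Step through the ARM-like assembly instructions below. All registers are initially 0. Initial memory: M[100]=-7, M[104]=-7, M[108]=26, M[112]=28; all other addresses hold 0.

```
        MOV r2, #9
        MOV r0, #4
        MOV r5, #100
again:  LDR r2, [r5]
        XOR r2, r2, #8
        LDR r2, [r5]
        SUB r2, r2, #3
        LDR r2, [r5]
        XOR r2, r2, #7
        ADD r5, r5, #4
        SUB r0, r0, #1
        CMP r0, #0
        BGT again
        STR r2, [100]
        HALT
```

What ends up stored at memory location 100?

r2=9
r0=4
r5=100
r2=M[100]=-7
r2=(-7)^8=-15
r2=M[100]=-7
r2=(-7)-3=-10
r2=M[100]=-7
r2=(-7)^7=-2
r5=100+4=104
r0=4-1=3
CMP r0, #0  (cmp 3,0)
BGT again: taken
r2=M[104]=-7
r2=(-7)^8=-15
r2=M[104]=-7
r2=(-7)-3=-10
r2=M[104]=-7
r2=(-7)^7=-2
r5=104+4=108
r0=3-1=2
CMP r0, #0  (cmp 2,0)
BGT again: taken
r2=M[108]=26
r2=26^8=18
r2=M[108]=26
r2=26-3=23
r2=M[108]=26
r2=26^7=29
r5=108+4=112
r0=2-1=1
CMP r0, #0  (cmp 1,0)
BGT again: taken
r2=M[112]=28
r2=28^8=20
r2=M[112]=28
r2=28-3=25
r2=M[112]=28
r2=28^7=27
r5=112+4=116
r0=1-1=0
CMP r0, #0  (cmp 0,0)
BGT again: not taken
STR r2, [100] → M[100]=27
halt.

27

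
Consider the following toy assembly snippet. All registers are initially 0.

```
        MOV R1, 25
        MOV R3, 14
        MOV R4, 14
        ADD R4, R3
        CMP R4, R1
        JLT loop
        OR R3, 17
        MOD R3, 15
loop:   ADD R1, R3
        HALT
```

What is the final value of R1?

26

MOV R1, 25 → R1=25
MOV R3, 14 → R3=14
MOV R4, 14 → R4=14
ADD R4, R3 → R4=14+14=28
CMP R4, R1  (cmp 28,25)
JLT loop: not taken
OR R3, 17 → R3=14|17=31
MOD R3, 15 → R3=31%15=1
ADD R1, R3 → R1=25+1=26
halt.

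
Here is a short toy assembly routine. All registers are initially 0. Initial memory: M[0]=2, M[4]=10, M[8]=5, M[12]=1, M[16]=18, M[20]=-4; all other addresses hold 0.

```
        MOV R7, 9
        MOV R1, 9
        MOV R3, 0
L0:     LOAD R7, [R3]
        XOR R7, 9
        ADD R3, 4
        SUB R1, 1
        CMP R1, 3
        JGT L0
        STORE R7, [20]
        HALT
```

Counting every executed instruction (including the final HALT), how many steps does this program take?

MOV R7, 9 → R7=9
MOV R1, 9 → R1=9
MOV R3, 0 → R3=0
LOAD R7, [R3] → R7=M[0]=2
XOR R7, 9 → R7=2^9=11
ADD R3, 4 → R3=0+4=4
SUB R1, 1 → R1=9-1=8
CMP R1, 3  (cmp 8,3)
JGT L0: taken
LOAD R7, [R3] → R7=M[4]=10
XOR R7, 9 → R7=10^9=3
ADD R3, 4 → R3=4+4=8
SUB R1, 1 → R1=8-1=7
CMP R1, 3  (cmp 7,3)
JGT L0: taken
LOAD R7, [R3] → R7=M[8]=5
XOR R7, 9 → R7=5^9=12
ADD R3, 4 → R3=8+4=12
SUB R1, 1 → R1=7-1=6
CMP R1, 3  (cmp 6,3)
JGT L0: taken
LOAD R7, [R3] → R7=M[12]=1
XOR R7, 9 → R7=1^9=8
ADD R3, 4 → R3=12+4=16
SUB R1, 1 → R1=6-1=5
CMP R1, 3  (cmp 5,3)
JGT L0: taken
LOAD R7, [R3] → R7=M[16]=18
XOR R7, 9 → R7=18^9=27
ADD R3, 4 → R3=16+4=20
SUB R1, 1 → R1=5-1=4
CMP R1, 3  (cmp 4,3)
JGT L0: taken
LOAD R7, [R3] → R7=M[20]=-4
XOR R7, 9 → R7=(-4)^9=-11
ADD R3, 4 → R3=20+4=24
SUB R1, 1 → R1=4-1=3
CMP R1, 3  (cmp 3,3)
JGT L0: not taken
STORE R7, [20] → M[20]=-11
halt.
Total executed instructions: 41.

41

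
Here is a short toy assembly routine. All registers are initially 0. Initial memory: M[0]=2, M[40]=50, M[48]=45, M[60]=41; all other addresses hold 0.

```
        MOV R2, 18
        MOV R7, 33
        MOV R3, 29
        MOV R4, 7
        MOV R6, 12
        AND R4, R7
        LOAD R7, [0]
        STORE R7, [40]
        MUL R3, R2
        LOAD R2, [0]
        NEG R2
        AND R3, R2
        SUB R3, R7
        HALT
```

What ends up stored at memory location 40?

R2=18
R7=33
R3=29
R4=7
R6=12
R4=7&33=1
R7=M[0]=2
STORE R7, [40] → M[40]=2
R3=29*18=522
R2=M[0]=2
R2=-(2)=-2
R3=522&(-2)=522
R3=522-2=520
halt.

2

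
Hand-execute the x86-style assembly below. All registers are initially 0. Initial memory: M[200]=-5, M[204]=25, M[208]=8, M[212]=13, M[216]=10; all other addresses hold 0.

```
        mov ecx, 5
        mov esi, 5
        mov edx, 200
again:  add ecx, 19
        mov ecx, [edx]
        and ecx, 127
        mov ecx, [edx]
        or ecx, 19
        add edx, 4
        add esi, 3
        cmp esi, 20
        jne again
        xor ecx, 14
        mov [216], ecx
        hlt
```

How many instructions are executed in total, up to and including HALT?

51

mov ecx, 5 → ecx=5
mov esi, 5 → esi=5
mov edx, 200 → edx=200
add ecx, 19 → ecx=5+19=24
mov ecx, [edx] → ecx=M[200]=-5
and ecx, 127 → ecx=(-5)&127=123
mov ecx, [edx] → ecx=M[200]=-5
or ecx, 19 → ecx=(-5)|19=-5
add edx, 4 → edx=200+4=204
add esi, 3 → esi=5+3=8
cmp esi, 20  (cmp 8,20)
jne again: taken
add ecx, 19 → ecx=(-5)+19=14
mov ecx, [edx] → ecx=M[204]=25
and ecx, 127 → ecx=25&127=25
mov ecx, [edx] → ecx=M[204]=25
or ecx, 19 → ecx=25|19=27
add edx, 4 → edx=204+4=208
add esi, 3 → esi=8+3=11
cmp esi, 20  (cmp 11,20)
jne again: taken
add ecx, 19 → ecx=27+19=46
mov ecx, [edx] → ecx=M[208]=8
and ecx, 127 → ecx=8&127=8
mov ecx, [edx] → ecx=M[208]=8
or ecx, 19 → ecx=8|19=27
add edx, 4 → edx=208+4=212
add esi, 3 → esi=11+3=14
cmp esi, 20  (cmp 14,20)
jne again: taken
add ecx, 19 → ecx=27+19=46
mov ecx, [edx] → ecx=M[212]=13
and ecx, 127 → ecx=13&127=13
mov ecx, [edx] → ecx=M[212]=13
or ecx, 19 → ecx=13|19=31
add edx, 4 → edx=212+4=216
add esi, 3 → esi=14+3=17
cmp esi, 20  (cmp 17,20)
jne again: taken
add ecx, 19 → ecx=31+19=50
mov ecx, [edx] → ecx=M[216]=10
and ecx, 127 → ecx=10&127=10
mov ecx, [edx] → ecx=M[216]=10
or ecx, 19 → ecx=10|19=27
add edx, 4 → edx=216+4=220
add esi, 3 → esi=17+3=20
cmp esi, 20  (cmp 20,20)
jne again: not taken
xor ecx, 14 → ecx=27^14=21
mov [216], ecx → M[216]=21
halt.
Total executed instructions: 51.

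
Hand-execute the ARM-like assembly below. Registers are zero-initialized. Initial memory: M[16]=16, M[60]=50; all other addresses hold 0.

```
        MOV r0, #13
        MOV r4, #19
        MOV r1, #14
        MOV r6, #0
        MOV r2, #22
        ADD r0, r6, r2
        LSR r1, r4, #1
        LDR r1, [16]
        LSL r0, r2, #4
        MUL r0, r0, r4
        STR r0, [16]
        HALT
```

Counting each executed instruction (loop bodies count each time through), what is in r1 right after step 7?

r0=13
r4=19
r1=14
r6=0
r2=22
r0=0+22=22
r1=19>>1=9
After step 7: r1 = 9.

9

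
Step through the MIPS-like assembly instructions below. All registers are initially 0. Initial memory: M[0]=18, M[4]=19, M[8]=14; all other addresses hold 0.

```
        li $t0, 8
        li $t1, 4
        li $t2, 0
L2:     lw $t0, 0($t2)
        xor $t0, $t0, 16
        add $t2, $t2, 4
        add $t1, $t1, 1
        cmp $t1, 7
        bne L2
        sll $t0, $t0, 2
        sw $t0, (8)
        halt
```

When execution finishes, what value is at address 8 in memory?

after li $t0, 8: $t0=8
after li $t1, 4: $t1=4
after li $t2, 0: $t2=0
after lw $t0, 0($t2): $t0=M[0]=18
after xor $t0, $t0, 16: $t0=18^16=2
after add $t2, $t2, 4: $t2=0+4=4
after add $t1, $t1, 1: $t1=4+1=5
cmp $t1, 7  (cmp 5,7)
bne L2: taken
after lw $t0, 0($t2): $t0=M[4]=19
after xor $t0, $t0, 16: $t0=19^16=3
after add $t2, $t2, 4: $t2=4+4=8
after add $t1, $t1, 1: $t1=5+1=6
cmp $t1, 7  (cmp 6,7)
bne L2: taken
after lw $t0, 0($t2): $t0=M[8]=14
after xor $t0, $t0, 16: $t0=14^16=30
after add $t2, $t2, 4: $t2=8+4=12
after add $t1, $t1, 1: $t1=6+1=7
cmp $t1, 7  (cmp 7,7)
bne L2: not taken
after sll $t0, $t0, 2: $t0=30<<2=120
sw $t0, (8) → M[8]=120
halt.

120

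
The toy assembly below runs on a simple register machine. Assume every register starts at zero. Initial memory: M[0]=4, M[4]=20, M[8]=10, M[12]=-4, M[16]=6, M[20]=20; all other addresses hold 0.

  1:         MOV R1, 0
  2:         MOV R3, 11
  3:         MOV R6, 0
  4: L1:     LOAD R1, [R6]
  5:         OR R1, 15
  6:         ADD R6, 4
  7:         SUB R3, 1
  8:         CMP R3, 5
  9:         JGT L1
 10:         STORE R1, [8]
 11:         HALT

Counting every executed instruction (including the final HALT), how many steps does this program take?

41

after MOV R1, 0: R1=0
after MOV R3, 11: R3=11
after MOV R6, 0: R6=0
after LOAD R1, [R6]: R1=M[0]=4
after OR R1, 15: R1=4|15=15
after ADD R6, 4: R6=0+4=4
after SUB R3, 1: R3=11-1=10
CMP R3, 5  (cmp 10,5)
JGT L1: taken
after LOAD R1, [R6]: R1=M[4]=20
after OR R1, 15: R1=20|15=31
after ADD R6, 4: R6=4+4=8
after SUB R3, 1: R3=10-1=9
CMP R3, 5  (cmp 9,5)
JGT L1: taken
after LOAD R1, [R6]: R1=M[8]=10
after OR R1, 15: R1=10|15=15
after ADD R6, 4: R6=8+4=12
after SUB R3, 1: R3=9-1=8
CMP R3, 5  (cmp 8,5)
JGT L1: taken
after LOAD R1, [R6]: R1=M[12]=-4
after OR R1, 15: R1=(-4)|15=-1
after ADD R6, 4: R6=12+4=16
after SUB R3, 1: R3=8-1=7
CMP R3, 5  (cmp 7,5)
JGT L1: taken
after LOAD R1, [R6]: R1=M[16]=6
after OR R1, 15: R1=6|15=15
after ADD R6, 4: R6=16+4=20
after SUB R3, 1: R3=7-1=6
CMP R3, 5  (cmp 6,5)
JGT L1: taken
after LOAD R1, [R6]: R1=M[20]=20
after OR R1, 15: R1=20|15=31
after ADD R6, 4: R6=20+4=24
after SUB R3, 1: R3=6-1=5
CMP R3, 5  (cmp 5,5)
JGT L1: not taken
STORE R1, [8] → M[8]=31
halt.
Total executed instructions: 41.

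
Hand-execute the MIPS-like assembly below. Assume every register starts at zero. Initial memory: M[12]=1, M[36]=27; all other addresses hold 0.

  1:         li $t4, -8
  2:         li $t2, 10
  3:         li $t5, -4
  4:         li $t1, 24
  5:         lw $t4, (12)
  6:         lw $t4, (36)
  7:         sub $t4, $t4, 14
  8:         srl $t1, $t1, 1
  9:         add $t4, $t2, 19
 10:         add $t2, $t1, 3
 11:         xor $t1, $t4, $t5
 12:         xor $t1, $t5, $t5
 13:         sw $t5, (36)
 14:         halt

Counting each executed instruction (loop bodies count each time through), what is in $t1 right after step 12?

after li $t4, -8: $t4=-8
after li $t2, 10: $t2=10
after li $t5, -4: $t5=-4
after li $t1, 24: $t1=24
after lw $t4, (12): $t4=M[12]=1
after lw $t4, (36): $t4=M[36]=27
after sub $t4, $t4, 14: $t4=27-14=13
after srl $t1, $t1, 1: $t1=24>>1=12
after add $t4, $t2, 19: $t4=10+19=29
after add $t2, $t1, 3: $t2=12+3=15
after xor $t1, $t4, $t5: $t1=29^(-4)=-31
after xor $t1, $t5, $t5: $t1=(-4)^(-4)=0
After step 12: $t1 = 0.

0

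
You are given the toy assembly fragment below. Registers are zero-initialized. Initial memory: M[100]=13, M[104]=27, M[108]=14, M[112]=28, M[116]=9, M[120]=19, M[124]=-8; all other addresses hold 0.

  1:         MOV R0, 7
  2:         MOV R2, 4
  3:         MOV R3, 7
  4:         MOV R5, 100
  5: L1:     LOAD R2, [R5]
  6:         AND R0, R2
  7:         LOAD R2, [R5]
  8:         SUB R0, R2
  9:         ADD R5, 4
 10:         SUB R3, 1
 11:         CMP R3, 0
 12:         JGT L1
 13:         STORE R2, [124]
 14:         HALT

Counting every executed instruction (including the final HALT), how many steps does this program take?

R0=7
R2=4
R3=7
R5=100
R2=M[100]=13
R0=7&13=5
R2=M[100]=13
R0=5-13=-8
R5=100+4=104
R3=7-1=6
CMP R3, 0  (cmp 6,0)
JGT L1: taken
R2=M[104]=27
R0=(-8)&27=24
R2=M[104]=27
R0=24-27=-3
R5=104+4=108
R3=6-1=5
CMP R3, 0  (cmp 5,0)
JGT L1: taken
R2=M[108]=14
R0=(-3)&14=12
R2=M[108]=14
R0=12-14=-2
R5=108+4=112
R3=5-1=4
CMP R3, 0  (cmp 4,0)
JGT L1: taken
R2=M[112]=28
R0=(-2)&28=28
R2=M[112]=28
R0=28-28=0
R5=112+4=116
R3=4-1=3
CMP R3, 0  (cmp 3,0)
JGT L1: taken
R2=M[116]=9
R0=0&9=0
R2=M[116]=9
R0=0-9=-9
R5=116+4=120
R3=3-1=2
CMP R3, 0  (cmp 2,0)
JGT L1: taken
R2=M[120]=19
R0=(-9)&19=19
R2=M[120]=19
R0=19-19=0
R5=120+4=124
R3=2-1=1
CMP R3, 0  (cmp 1,0)
JGT L1: taken
R2=M[124]=-8
R0=0&(-8)=0
R2=M[124]=-8
R0=0-(-8)=8
R5=124+4=128
R3=1-1=0
CMP R3, 0  (cmp 0,0)
JGT L1: not taken
STORE R2, [124] → M[124]=-8
halt.
Total executed instructions: 62.

62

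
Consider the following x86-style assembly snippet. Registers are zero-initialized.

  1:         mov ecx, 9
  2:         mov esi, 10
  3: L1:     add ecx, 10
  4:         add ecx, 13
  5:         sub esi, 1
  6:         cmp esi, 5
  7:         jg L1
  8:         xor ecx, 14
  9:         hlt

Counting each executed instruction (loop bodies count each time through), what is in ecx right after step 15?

mov ecx, 9 → ecx=9
mov esi, 10 → esi=10
add ecx, 10 → ecx=9+10=19
add ecx, 13 → ecx=19+13=32
sub esi, 1 → esi=10-1=9
cmp esi, 5  (cmp 9,5)
jg L1: taken
add ecx, 10 → ecx=32+10=42
add ecx, 13 → ecx=42+13=55
sub esi, 1 → esi=9-1=8
cmp esi, 5  (cmp 8,5)
jg L1: taken
add ecx, 10 → ecx=55+10=65
add ecx, 13 → ecx=65+13=78
sub esi, 1 → esi=8-1=7
After step 15: ecx = 78.

78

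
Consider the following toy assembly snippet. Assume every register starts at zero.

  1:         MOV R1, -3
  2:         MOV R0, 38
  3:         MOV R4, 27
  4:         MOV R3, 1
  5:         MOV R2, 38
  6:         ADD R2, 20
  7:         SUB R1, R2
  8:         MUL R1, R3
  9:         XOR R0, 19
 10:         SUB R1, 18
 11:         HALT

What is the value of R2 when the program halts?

after MOV R1, -3: R1=-3
after MOV R0, 38: R0=38
after MOV R4, 27: R4=27
after MOV R3, 1: R3=1
after MOV R2, 38: R2=38
after ADD R2, 20: R2=38+20=58
after SUB R1, R2: R1=(-3)-58=-61
after MUL R1, R3: R1=(-61)*1=-61
after XOR R0, 19: R0=38^19=53
after SUB R1, 18: R1=(-61)-18=-79
halt.

58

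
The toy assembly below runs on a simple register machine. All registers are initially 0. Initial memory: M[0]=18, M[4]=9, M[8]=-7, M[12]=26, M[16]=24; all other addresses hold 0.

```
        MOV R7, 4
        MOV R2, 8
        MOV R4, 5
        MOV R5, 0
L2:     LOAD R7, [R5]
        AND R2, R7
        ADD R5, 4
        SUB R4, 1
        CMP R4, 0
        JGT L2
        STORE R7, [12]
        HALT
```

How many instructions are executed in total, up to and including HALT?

R7=4
R2=8
R4=5
R5=0
R7=M[0]=18
R2=8&18=0
R5=0+4=4
R4=5-1=4
CMP R4, 0  (cmp 4,0)
JGT L2: taken
R7=M[4]=9
R2=0&9=0
R5=4+4=8
R4=4-1=3
CMP R4, 0  (cmp 3,0)
JGT L2: taken
R7=M[8]=-7
R2=0&(-7)=0
R5=8+4=12
R4=3-1=2
CMP R4, 0  (cmp 2,0)
JGT L2: taken
R7=M[12]=26
R2=0&26=0
R5=12+4=16
R4=2-1=1
CMP R4, 0  (cmp 1,0)
JGT L2: taken
R7=M[16]=24
R2=0&24=0
R5=16+4=20
R4=1-1=0
CMP R4, 0  (cmp 0,0)
JGT L2: not taken
STORE R7, [12] → M[12]=24
halt.
Total executed instructions: 36.

36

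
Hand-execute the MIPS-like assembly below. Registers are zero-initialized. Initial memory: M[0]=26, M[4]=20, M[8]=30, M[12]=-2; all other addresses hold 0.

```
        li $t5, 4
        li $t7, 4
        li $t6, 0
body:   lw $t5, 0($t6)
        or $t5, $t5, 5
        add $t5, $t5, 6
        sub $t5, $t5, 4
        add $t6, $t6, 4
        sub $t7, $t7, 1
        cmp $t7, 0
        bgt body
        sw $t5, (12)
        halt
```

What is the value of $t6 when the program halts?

16

li $t5, 4 → $t5=4
li $t7, 4 → $t7=4
li $t6, 0 → $t6=0
lw $t5, 0($t6) → $t5=M[0]=26
or $t5, $t5, 5 → $t5=26|5=31
add $t5, $t5, 6 → $t5=31+6=37
sub $t5, $t5, 4 → $t5=37-4=33
add $t6, $t6, 4 → $t6=0+4=4
sub $t7, $t7, 1 → $t7=4-1=3
cmp $t7, 0  (cmp 3,0)
bgt body: taken
lw $t5, 0($t6) → $t5=M[4]=20
or $t5, $t5, 5 → $t5=20|5=21
add $t5, $t5, 6 → $t5=21+6=27
sub $t5, $t5, 4 → $t5=27-4=23
add $t6, $t6, 4 → $t6=4+4=8
sub $t7, $t7, 1 → $t7=3-1=2
cmp $t7, 0  (cmp 2,0)
bgt body: taken
lw $t5, 0($t6) → $t5=M[8]=30
or $t5, $t5, 5 → $t5=30|5=31
add $t5, $t5, 6 → $t5=31+6=37
sub $t5, $t5, 4 → $t5=37-4=33
add $t6, $t6, 4 → $t6=8+4=12
sub $t7, $t7, 1 → $t7=2-1=1
cmp $t7, 0  (cmp 1,0)
bgt body: taken
lw $t5, 0($t6) → $t5=M[12]=-2
or $t5, $t5, 5 → $t5=(-2)|5=-1
add $t5, $t5, 6 → $t5=(-1)+6=5
sub $t5, $t5, 4 → $t5=5-4=1
add $t6, $t6, 4 → $t6=12+4=16
sub $t7, $t7, 1 → $t7=1-1=0
cmp $t7, 0  (cmp 0,0)
bgt body: not taken
sw $t5, (12) → M[12]=1
halt.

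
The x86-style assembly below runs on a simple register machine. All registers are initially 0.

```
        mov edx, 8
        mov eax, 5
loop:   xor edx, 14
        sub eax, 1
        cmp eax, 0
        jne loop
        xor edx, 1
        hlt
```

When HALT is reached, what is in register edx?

after mov edx, 8: edx=8
after mov eax, 5: eax=5
after xor edx, 14: edx=8^14=6
after sub eax, 1: eax=5-1=4
cmp eax, 0  (cmp 4,0)
jne loop: taken
after xor edx, 14: edx=6^14=8
after sub eax, 1: eax=4-1=3
cmp eax, 0  (cmp 3,0)
jne loop: taken
after xor edx, 14: edx=8^14=6
after sub eax, 1: eax=3-1=2
cmp eax, 0  (cmp 2,0)
jne loop: taken
after xor edx, 14: edx=6^14=8
after sub eax, 1: eax=2-1=1
cmp eax, 0  (cmp 1,0)
jne loop: taken
after xor edx, 14: edx=8^14=6
after sub eax, 1: eax=1-1=0
cmp eax, 0  (cmp 0,0)
jne loop: not taken
after xor edx, 1: edx=6^1=7
halt.

7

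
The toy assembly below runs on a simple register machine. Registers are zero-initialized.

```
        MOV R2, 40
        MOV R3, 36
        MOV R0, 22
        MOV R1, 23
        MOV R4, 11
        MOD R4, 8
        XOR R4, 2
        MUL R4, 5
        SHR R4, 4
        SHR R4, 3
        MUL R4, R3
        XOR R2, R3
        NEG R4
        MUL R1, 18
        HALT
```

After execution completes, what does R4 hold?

0

after MOV R2, 40: R2=40
after MOV R3, 36: R3=36
after MOV R0, 22: R0=22
after MOV R1, 23: R1=23
after MOV R4, 11: R4=11
after MOD R4, 8: R4=11%8=3
after XOR R4, 2: R4=3^2=1
after MUL R4, 5: R4=1*5=5
after SHR R4, 4: R4=5>>4=0
after SHR R4, 3: R4=0>>3=0
after MUL R4, R3: R4=0*36=0
after XOR R2, R3: R2=40^36=12
after NEG R4: R4=-(0)=0
after MUL R1, 18: R1=23*18=414
halt.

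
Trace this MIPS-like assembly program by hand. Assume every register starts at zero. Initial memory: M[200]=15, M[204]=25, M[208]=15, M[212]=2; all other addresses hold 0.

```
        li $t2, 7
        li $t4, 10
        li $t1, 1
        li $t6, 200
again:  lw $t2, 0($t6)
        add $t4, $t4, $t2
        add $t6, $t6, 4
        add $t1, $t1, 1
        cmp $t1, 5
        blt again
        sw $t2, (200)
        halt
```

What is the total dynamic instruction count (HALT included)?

after li $t2, 7: $t2=7
after li $t4, 10: $t4=10
after li $t1, 1: $t1=1
after li $t6, 200: $t6=200
after lw $t2, 0($t6): $t2=M[200]=15
after add $t4, $t4, $t2: $t4=10+15=25
after add $t6, $t6, 4: $t6=200+4=204
after add $t1, $t1, 1: $t1=1+1=2
cmp $t1, 5  (cmp 2,5)
blt again: taken
after lw $t2, 0($t6): $t2=M[204]=25
after add $t4, $t4, $t2: $t4=25+25=50
after add $t6, $t6, 4: $t6=204+4=208
after add $t1, $t1, 1: $t1=2+1=3
cmp $t1, 5  (cmp 3,5)
blt again: taken
after lw $t2, 0($t6): $t2=M[208]=15
after add $t4, $t4, $t2: $t4=50+15=65
after add $t6, $t6, 4: $t6=208+4=212
after add $t1, $t1, 1: $t1=3+1=4
cmp $t1, 5  (cmp 4,5)
blt again: taken
after lw $t2, 0($t6): $t2=M[212]=2
after add $t4, $t4, $t2: $t4=65+2=67
after add $t6, $t6, 4: $t6=212+4=216
after add $t1, $t1, 1: $t1=4+1=5
cmp $t1, 5  (cmp 5,5)
blt again: not taken
sw $t2, (200) → M[200]=2
halt.
Total executed instructions: 30.

30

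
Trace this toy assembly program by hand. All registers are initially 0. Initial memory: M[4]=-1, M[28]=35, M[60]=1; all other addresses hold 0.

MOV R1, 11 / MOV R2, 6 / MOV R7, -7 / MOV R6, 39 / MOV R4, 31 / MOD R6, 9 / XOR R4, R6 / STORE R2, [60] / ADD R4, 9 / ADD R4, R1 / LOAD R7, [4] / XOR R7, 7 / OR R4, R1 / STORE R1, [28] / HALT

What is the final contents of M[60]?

after MOV R1, 11: R1=11
after MOV R2, 6: R2=6
after MOV R7, -7: R7=-7
after MOV R6, 39: R6=39
after MOV R4, 31: R4=31
after MOD R6, 9: R6=39%9=3
after XOR R4, R6: R4=31^3=28
STORE R2, [60] → M[60]=6
after ADD R4, 9: R4=28+9=37
after ADD R4, R1: R4=37+11=48
after LOAD R7, [4]: R7=M[4]=-1
after XOR R7, 7: R7=(-1)^7=-8
after OR R4, R1: R4=48|11=59
STORE R1, [28] → M[28]=11
halt.

6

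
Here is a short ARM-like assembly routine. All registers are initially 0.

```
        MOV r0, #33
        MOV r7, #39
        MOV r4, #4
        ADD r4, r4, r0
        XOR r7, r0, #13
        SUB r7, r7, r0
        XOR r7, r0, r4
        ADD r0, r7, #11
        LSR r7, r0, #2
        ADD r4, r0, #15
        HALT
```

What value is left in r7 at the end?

after MOV r0, #33: r0=33
after MOV r7, #39: r7=39
after MOV r4, #4: r4=4
after ADD r4, r4, r0: r4=4+33=37
after XOR r7, r0, #13: r7=33^13=44
after SUB r7, r7, r0: r7=44-33=11
after XOR r7, r0, r4: r7=33^37=4
after ADD r0, r7, #11: r0=4+11=15
after LSR r7, r0, #2: r7=15>>2=3
after ADD r4, r0, #15: r4=15+15=30
halt.

3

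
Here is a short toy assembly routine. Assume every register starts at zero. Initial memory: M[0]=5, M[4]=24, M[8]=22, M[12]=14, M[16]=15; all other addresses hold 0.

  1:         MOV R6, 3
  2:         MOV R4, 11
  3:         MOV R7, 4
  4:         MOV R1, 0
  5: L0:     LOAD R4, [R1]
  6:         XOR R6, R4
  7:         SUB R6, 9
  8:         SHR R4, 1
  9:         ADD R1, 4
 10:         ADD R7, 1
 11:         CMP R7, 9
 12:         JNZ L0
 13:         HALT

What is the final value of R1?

20

R6=3
R4=11
R7=4
R1=0
R4=M[0]=5
R6=3^5=6
R6=6-9=-3
R4=5>>1=2
R1=0+4=4
R7=4+1=5
CMP R7, 9  (cmp 5,9)
JNZ L0: taken
R4=M[4]=24
R6=(-3)^24=-27
R6=(-27)-9=-36
R4=24>>1=12
R1=4+4=8
R7=5+1=6
CMP R7, 9  (cmp 6,9)
JNZ L0: taken
R4=M[8]=22
R6=(-36)^22=-54
R6=(-54)-9=-63
R4=22>>1=11
R1=8+4=12
R7=6+1=7
CMP R7, 9  (cmp 7,9)
JNZ L0: taken
R4=M[12]=14
R6=(-63)^14=-49
R6=(-49)-9=-58
R4=14>>1=7
R1=12+4=16
R7=7+1=8
CMP R7, 9  (cmp 8,9)
JNZ L0: taken
R4=M[16]=15
R6=(-58)^15=-55
R6=(-55)-9=-64
R4=15>>1=7
R1=16+4=20
R7=8+1=9
CMP R7, 9  (cmp 9,9)
JNZ L0: not taken
halt.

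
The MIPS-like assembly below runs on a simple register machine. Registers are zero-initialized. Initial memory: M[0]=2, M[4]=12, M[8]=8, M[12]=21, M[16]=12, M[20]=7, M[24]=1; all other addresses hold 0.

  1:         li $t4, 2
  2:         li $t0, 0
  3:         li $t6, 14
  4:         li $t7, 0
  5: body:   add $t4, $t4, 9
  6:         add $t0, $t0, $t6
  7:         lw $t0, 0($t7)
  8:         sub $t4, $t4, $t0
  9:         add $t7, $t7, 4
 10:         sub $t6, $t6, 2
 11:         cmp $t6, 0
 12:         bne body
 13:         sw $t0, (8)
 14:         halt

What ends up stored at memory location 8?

1

after li $t4, 2: $t4=2
after li $t0, 0: $t0=0
after li $t6, 14: $t6=14
after li $t7, 0: $t7=0
after add $t4, $t4, 9: $t4=2+9=11
after add $t0, $t0, $t6: $t0=0+14=14
after lw $t0, 0($t7): $t0=M[0]=2
after sub $t4, $t4, $t0: $t4=11-2=9
after add $t7, $t7, 4: $t7=0+4=4
after sub $t6, $t6, 2: $t6=14-2=12
cmp $t6, 0  (cmp 12,0)
bne body: taken
after add $t4, $t4, 9: $t4=9+9=18
after add $t0, $t0, $t6: $t0=2+12=14
after lw $t0, 0($t7): $t0=M[4]=12
after sub $t4, $t4, $t0: $t4=18-12=6
after add $t7, $t7, 4: $t7=4+4=8
after sub $t6, $t6, 2: $t6=12-2=10
cmp $t6, 0  (cmp 10,0)
bne body: taken
after add $t4, $t4, 9: $t4=6+9=15
after add $t0, $t0, $t6: $t0=12+10=22
after lw $t0, 0($t7): $t0=M[8]=8
after sub $t4, $t4, $t0: $t4=15-8=7
after add $t7, $t7, 4: $t7=8+4=12
after sub $t6, $t6, 2: $t6=10-2=8
cmp $t6, 0  (cmp 8,0)
bne body: taken
after add $t4, $t4, 9: $t4=7+9=16
after add $t0, $t0, $t6: $t0=8+8=16
after lw $t0, 0($t7): $t0=M[12]=21
after sub $t4, $t4, $t0: $t4=16-21=-5
after add $t7, $t7, 4: $t7=12+4=16
after sub $t6, $t6, 2: $t6=8-2=6
cmp $t6, 0  (cmp 6,0)
bne body: taken
after add $t4, $t4, 9: $t4=(-5)+9=4
after add $t0, $t0, $t6: $t0=21+6=27
after lw $t0, 0($t7): $t0=M[16]=12
after sub $t4, $t4, $t0: $t4=4-12=-8
after add $t7, $t7, 4: $t7=16+4=20
after sub $t6, $t6, 2: $t6=6-2=4
cmp $t6, 0  (cmp 4,0)
bne body: taken
after add $t4, $t4, 9: $t4=(-8)+9=1
after add $t0, $t0, $t6: $t0=12+4=16
after lw $t0, 0($t7): $t0=M[20]=7
after sub $t4, $t4, $t0: $t4=1-7=-6
after add $t7, $t7, 4: $t7=20+4=24
after sub $t6, $t6, 2: $t6=4-2=2
cmp $t6, 0  (cmp 2,0)
bne body: taken
after add $t4, $t4, 9: $t4=(-6)+9=3
after add $t0, $t0, $t6: $t0=7+2=9
after lw $t0, 0($t7): $t0=M[24]=1
after sub $t4, $t4, $t0: $t4=3-1=2
after add $t7, $t7, 4: $t7=24+4=28
after sub $t6, $t6, 2: $t6=2-2=0
cmp $t6, 0  (cmp 0,0)
bne body: not taken
sw $t0, (8) → M[8]=1
halt.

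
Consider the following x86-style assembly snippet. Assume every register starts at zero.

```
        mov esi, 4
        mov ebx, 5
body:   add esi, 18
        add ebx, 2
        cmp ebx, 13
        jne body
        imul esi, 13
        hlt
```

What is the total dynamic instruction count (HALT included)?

20

after mov esi, 4: esi=4
after mov ebx, 5: ebx=5
after add esi, 18: esi=4+18=22
after add ebx, 2: ebx=5+2=7
cmp ebx, 13  (cmp 7,13)
jne body: taken
after add esi, 18: esi=22+18=40
after add ebx, 2: ebx=7+2=9
cmp ebx, 13  (cmp 9,13)
jne body: taken
after add esi, 18: esi=40+18=58
after add ebx, 2: ebx=9+2=11
cmp ebx, 13  (cmp 11,13)
jne body: taken
after add esi, 18: esi=58+18=76
after add ebx, 2: ebx=11+2=13
cmp ebx, 13  (cmp 13,13)
jne body: not taken
after imul esi, 13: esi=76*13=988
halt.
Total executed instructions: 20.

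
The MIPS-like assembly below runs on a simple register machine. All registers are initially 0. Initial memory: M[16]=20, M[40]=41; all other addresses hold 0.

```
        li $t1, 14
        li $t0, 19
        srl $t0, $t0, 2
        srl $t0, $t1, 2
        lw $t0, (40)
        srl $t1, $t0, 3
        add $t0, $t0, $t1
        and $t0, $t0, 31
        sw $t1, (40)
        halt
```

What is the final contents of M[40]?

after li $t1, 14: $t1=14
after li $t0, 19: $t0=19
after srl $t0, $t0, 2: $t0=19>>2=4
after srl $t0, $t1, 2: $t0=14>>2=3
after lw $t0, (40): $t0=M[40]=41
after srl $t1, $t0, 3: $t1=41>>3=5
after add $t0, $t0, $t1: $t0=41+5=46
after and $t0, $t0, 31: $t0=46&31=14
sw $t1, (40) → M[40]=5
halt.

5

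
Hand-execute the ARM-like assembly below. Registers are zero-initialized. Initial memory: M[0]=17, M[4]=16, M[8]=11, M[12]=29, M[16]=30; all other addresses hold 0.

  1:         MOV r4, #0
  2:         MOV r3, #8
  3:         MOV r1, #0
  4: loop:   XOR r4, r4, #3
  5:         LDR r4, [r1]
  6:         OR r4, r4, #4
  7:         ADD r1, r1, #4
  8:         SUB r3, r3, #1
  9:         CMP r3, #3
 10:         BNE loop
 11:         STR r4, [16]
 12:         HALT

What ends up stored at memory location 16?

MOV r4, #0 → r4=0
MOV r3, #8 → r3=8
MOV r1, #0 → r1=0
XOR r4, r4, #3 → r4=0^3=3
LDR r4, [r1] → r4=M[0]=17
OR r4, r4, #4 → r4=17|4=21
ADD r1, r1, #4 → r1=0+4=4
SUB r3, r3, #1 → r3=8-1=7
CMP r3, #3  (cmp 7,3)
BNE loop: taken
XOR r4, r4, #3 → r4=21^3=22
LDR r4, [r1] → r4=M[4]=16
OR r4, r4, #4 → r4=16|4=20
ADD r1, r1, #4 → r1=4+4=8
SUB r3, r3, #1 → r3=7-1=6
CMP r3, #3  (cmp 6,3)
BNE loop: taken
XOR r4, r4, #3 → r4=20^3=23
LDR r4, [r1] → r4=M[8]=11
OR r4, r4, #4 → r4=11|4=15
ADD r1, r1, #4 → r1=8+4=12
SUB r3, r3, #1 → r3=6-1=5
CMP r3, #3  (cmp 5,3)
BNE loop: taken
XOR r4, r4, #3 → r4=15^3=12
LDR r4, [r1] → r4=M[12]=29
OR r4, r4, #4 → r4=29|4=29
ADD r1, r1, #4 → r1=12+4=16
SUB r3, r3, #1 → r3=5-1=4
CMP r3, #3  (cmp 4,3)
BNE loop: taken
XOR r4, r4, #3 → r4=29^3=30
LDR r4, [r1] → r4=M[16]=30
OR r4, r4, #4 → r4=30|4=30
ADD r1, r1, #4 → r1=16+4=20
SUB r3, r3, #1 → r3=4-1=3
CMP r3, #3  (cmp 3,3)
BNE loop: not taken
STR r4, [16] → M[16]=30
halt.

30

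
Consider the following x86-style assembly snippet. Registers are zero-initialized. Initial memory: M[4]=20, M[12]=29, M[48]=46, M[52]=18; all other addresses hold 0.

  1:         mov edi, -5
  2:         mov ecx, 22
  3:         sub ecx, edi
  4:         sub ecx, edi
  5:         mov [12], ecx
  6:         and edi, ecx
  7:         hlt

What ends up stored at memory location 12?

mov edi, -5 → edi=-5
mov ecx, 22 → ecx=22
sub ecx, edi → ecx=22-(-5)=27
sub ecx, edi → ecx=27-(-5)=32
mov [12], ecx → M[12]=32
and edi, ecx → edi=(-5)&32=32
halt.

32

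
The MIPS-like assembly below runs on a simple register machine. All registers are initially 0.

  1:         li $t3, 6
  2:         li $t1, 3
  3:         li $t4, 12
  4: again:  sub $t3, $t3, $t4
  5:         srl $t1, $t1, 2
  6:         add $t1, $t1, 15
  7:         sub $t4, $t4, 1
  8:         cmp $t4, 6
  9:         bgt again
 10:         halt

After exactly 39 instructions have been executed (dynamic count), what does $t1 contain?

19

li $t3, 6 → $t3=6
li $t1, 3 → $t1=3
li $t4, 12 → $t4=12
sub $t3, $t3, $t4 → $t3=6-12=-6
srl $t1, $t1, 2 → $t1=3>>2=0
add $t1, $t1, 15 → $t1=0+15=15
sub $t4, $t4, 1 → $t4=12-1=11
cmp $t4, 6  (cmp 11,6)
bgt again: taken
sub $t3, $t3, $t4 → $t3=(-6)-11=-17
srl $t1, $t1, 2 → $t1=15>>2=3
add $t1, $t1, 15 → $t1=3+15=18
sub $t4, $t4, 1 → $t4=11-1=10
cmp $t4, 6  (cmp 10,6)
bgt again: taken
sub $t3, $t3, $t4 → $t3=(-17)-10=-27
srl $t1, $t1, 2 → $t1=18>>2=4
add $t1, $t1, 15 → $t1=4+15=19
sub $t4, $t4, 1 → $t4=10-1=9
cmp $t4, 6  (cmp 9,6)
bgt again: taken
sub $t3, $t3, $t4 → $t3=(-27)-9=-36
srl $t1, $t1, 2 → $t1=19>>2=4
add $t1, $t1, 15 → $t1=4+15=19
sub $t4, $t4, 1 → $t4=9-1=8
cmp $t4, 6  (cmp 8,6)
bgt again: taken
sub $t3, $t3, $t4 → $t3=(-36)-8=-44
srl $t1, $t1, 2 → $t1=19>>2=4
add $t1, $t1, 15 → $t1=4+15=19
sub $t4, $t4, 1 → $t4=8-1=7
cmp $t4, 6  (cmp 7,6)
bgt again: taken
sub $t3, $t3, $t4 → $t3=(-44)-7=-51
srl $t1, $t1, 2 → $t1=19>>2=4
add $t1, $t1, 15 → $t1=4+15=19
sub $t4, $t4, 1 → $t4=7-1=6
cmp $t4, 6  (cmp 6,6)
bgt again: not taken
After step 39: $t1 = 19.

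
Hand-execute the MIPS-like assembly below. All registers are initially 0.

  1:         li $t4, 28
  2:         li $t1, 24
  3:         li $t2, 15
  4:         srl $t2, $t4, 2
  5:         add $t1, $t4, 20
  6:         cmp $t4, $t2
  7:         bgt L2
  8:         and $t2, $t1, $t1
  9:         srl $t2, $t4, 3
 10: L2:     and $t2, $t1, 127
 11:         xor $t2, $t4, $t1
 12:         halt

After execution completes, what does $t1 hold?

$t4=28
$t1=24
$t2=15
$t2=28>>2=7
$t1=28+20=48
cmp $t4, $t2  (cmp 28,7)
bgt L2: taken
$t2=48&127=48
$t2=28^48=44
halt.

48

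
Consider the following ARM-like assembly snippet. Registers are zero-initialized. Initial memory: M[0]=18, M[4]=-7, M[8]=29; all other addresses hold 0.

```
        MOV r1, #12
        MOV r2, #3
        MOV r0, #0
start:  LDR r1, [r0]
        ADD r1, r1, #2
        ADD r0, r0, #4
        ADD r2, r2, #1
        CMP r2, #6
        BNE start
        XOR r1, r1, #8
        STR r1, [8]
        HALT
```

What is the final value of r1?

23

MOV r1, #12 → r1=12
MOV r2, #3 → r2=3
MOV r0, #0 → r0=0
LDR r1, [r0] → r1=M[0]=18
ADD r1, r1, #2 → r1=18+2=20
ADD r0, r0, #4 → r0=0+4=4
ADD r2, r2, #1 → r2=3+1=4
CMP r2, #6  (cmp 4,6)
BNE start: taken
LDR r1, [r0] → r1=M[4]=-7
ADD r1, r1, #2 → r1=(-7)+2=-5
ADD r0, r0, #4 → r0=4+4=8
ADD r2, r2, #1 → r2=4+1=5
CMP r2, #6  (cmp 5,6)
BNE start: taken
LDR r1, [r0] → r1=M[8]=29
ADD r1, r1, #2 → r1=29+2=31
ADD r0, r0, #4 → r0=8+4=12
ADD r2, r2, #1 → r2=5+1=6
CMP r2, #6  (cmp 6,6)
BNE start: not taken
XOR r1, r1, #8 → r1=31^8=23
STR r1, [8] → M[8]=23
halt.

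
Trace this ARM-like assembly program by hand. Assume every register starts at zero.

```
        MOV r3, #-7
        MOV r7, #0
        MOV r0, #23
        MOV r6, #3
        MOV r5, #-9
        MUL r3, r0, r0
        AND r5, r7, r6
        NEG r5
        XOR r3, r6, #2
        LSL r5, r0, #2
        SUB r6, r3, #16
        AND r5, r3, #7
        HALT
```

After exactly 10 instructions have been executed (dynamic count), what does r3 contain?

1

MOV r3, #-7 → r3=-7
MOV r7, #0 → r7=0
MOV r0, #23 → r0=23
MOV r6, #3 → r6=3
MOV r5, #-9 → r5=-9
MUL r3, r0, r0 → r3=23*23=529
AND r5, r7, r6 → r5=0&3=0
NEG r5 → r5=-(0)=0
XOR r3, r6, #2 → r3=3^2=1
LSL r5, r0, #2 → r5=23<<2=92
After step 10: r3 = 1.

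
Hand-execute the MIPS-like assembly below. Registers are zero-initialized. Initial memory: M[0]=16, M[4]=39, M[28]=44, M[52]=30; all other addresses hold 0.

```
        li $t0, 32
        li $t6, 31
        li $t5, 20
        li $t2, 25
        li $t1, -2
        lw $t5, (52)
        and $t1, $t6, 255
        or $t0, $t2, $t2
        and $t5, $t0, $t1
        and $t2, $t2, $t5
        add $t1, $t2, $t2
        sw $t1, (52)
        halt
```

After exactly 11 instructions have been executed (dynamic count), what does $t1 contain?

50

after li $t0, 32: $t0=32
after li $t6, 31: $t6=31
after li $t5, 20: $t5=20
after li $t2, 25: $t2=25
after li $t1, -2: $t1=-2
after lw $t5, (52): $t5=M[52]=30
after and $t1, $t6, 255: $t1=31&255=31
after or $t0, $t2, $t2: $t0=25|25=25
after and $t5, $t0, $t1: $t5=25&31=25
after and $t2, $t2, $t5: $t2=25&25=25
after add $t1, $t2, $t2: $t1=25+25=50
After step 11: $t1 = 50.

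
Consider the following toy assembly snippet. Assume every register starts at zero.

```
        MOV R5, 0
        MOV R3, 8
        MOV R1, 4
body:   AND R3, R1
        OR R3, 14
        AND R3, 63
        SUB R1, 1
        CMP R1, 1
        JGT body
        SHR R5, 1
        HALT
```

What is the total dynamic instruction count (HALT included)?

R5=0
R3=8
R1=4
R3=8&4=0
R3=0|14=14
R3=14&63=14
R1=4-1=3
CMP R1, 1  (cmp 3,1)
JGT body: taken
R3=14&3=2
R3=2|14=14
R3=14&63=14
R1=3-1=2
CMP R1, 1  (cmp 2,1)
JGT body: taken
R3=14&2=2
R3=2|14=14
R3=14&63=14
R1=2-1=1
CMP R1, 1  (cmp 1,1)
JGT body: not taken
R5=0>>1=0
halt.
Total executed instructions: 23.

23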